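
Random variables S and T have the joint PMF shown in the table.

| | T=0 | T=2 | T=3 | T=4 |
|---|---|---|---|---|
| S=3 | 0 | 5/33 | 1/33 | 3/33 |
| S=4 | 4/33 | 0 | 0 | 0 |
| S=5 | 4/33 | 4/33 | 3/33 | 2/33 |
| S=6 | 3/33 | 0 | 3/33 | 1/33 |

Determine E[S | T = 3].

36/7

P(T = 3) = 7/33.
Σ S·P over the event = 3·(1/33) + 5·(3/33) + 6·(3/33) = 12/11.
E[S | T = 3] = (12/11) / (7/33) = 36/7.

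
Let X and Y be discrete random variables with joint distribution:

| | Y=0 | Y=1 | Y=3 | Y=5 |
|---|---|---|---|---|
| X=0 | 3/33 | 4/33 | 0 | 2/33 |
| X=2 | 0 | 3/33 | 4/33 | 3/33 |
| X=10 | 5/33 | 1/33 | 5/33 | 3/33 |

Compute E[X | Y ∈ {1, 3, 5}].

22/5

P(Y ∈ {1, 3, 5}) = 25/33.
Summing X·P(X=x,Y=y) over the conditioning event gives 10/3.
E[X | Y ∈ {1, 3, 5}] = (10/3) / (25/33) = 22/5.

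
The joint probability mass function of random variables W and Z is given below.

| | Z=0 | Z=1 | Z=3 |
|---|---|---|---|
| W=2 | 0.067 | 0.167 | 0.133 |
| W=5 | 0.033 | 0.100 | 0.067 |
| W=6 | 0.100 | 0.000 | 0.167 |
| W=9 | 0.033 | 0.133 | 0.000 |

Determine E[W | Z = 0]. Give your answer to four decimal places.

5.1330

P(Z = 0) = 0.233.
Σ W·P over the event = 2·(0.067) + 5·(0.033) + 6·(0.100) + 9·(0.033) = 1.196.
E[W | Z = 0] = (1.196) / (0.233) = 5.1330.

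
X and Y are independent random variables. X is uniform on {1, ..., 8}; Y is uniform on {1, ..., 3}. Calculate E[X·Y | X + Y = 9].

P(X + Y = 9) = 1/8.
Summing XY·P(x,y) over outcomes with X + Y = 9 gives 5/3.
E[X·Y | X + Y = 9] = (5/3) / (1/8) = 40/3.

40/3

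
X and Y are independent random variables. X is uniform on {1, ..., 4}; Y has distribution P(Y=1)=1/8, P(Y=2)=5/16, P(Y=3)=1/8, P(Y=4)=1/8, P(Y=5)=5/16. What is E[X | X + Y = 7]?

8/3

P(X + Y = 7) = 9/64.
Summing X·P(x,y) over outcomes with X + Y = 7 gives 3/8.
E[X | X + Y = 7] = (3/8) / (9/64) = 8/3.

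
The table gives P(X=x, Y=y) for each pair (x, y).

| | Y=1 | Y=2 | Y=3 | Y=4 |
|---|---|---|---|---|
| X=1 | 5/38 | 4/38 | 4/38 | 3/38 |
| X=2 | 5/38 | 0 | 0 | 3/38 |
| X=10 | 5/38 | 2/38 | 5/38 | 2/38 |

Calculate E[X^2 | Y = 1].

P(Y = 1) = 15/38.
Σ X^2·P over the event = 1·(5/38) + 4·(5/38) + 100·(5/38) = 525/38.
E[X^2 | Y = 1] = (525/38) / (15/38) = 35.

35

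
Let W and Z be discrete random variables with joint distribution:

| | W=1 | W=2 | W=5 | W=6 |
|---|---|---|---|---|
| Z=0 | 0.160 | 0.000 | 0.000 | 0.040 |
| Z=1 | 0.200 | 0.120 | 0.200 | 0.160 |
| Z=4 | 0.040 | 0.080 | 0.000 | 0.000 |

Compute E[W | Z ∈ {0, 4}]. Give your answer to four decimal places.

1.8750

P(Z ∈ {0, 4}) = 0.320.
Σ W·P over the event = 1·(0.160) + 1·(0.040) + 2·(0.080) + 6·(0.040) = 0.600.
E[W | Z ∈ {0, 4}] = (0.600) / (0.320) = 1.8750.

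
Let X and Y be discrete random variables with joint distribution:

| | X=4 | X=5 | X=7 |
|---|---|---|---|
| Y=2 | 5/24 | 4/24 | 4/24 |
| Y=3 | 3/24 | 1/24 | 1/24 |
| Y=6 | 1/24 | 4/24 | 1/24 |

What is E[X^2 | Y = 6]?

P(Y = 6) = 1/4.
Σ X^2·P over the event = 16·(1/24) + 25·(4/24) + 49·(1/24) = 55/8.
E[X^2 | Y = 6] = (55/8) / (1/4) = 55/2.

55/2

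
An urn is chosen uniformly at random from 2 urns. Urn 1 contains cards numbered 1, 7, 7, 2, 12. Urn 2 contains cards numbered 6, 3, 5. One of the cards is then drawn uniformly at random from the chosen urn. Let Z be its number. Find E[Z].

157/30

E[Z | urn 1] = (1+7+7+2+12)/5 = 29/5.
E[Z | urn 2] = (6+3+5)/3 = 14/3.
By the law of total expectation,
E[Z] = (1/2)·(29/5) + (1/2)·(14/3) = 157/30.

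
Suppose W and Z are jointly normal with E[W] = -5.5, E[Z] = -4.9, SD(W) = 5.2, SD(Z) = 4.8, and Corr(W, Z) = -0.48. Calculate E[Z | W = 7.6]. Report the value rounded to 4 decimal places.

-10.7043

E[Z | W=x] = μ_Z + ρ(σ_Z/σ_W)(x − μ_W) for jointly normal variables.
E[Z | W=7.6] = -4.9 + (-0.48)·(4.8/5.2)·(7.6 − (-5.5)) = -4.9 + (-0.44308)·(13.1) = -10.7043.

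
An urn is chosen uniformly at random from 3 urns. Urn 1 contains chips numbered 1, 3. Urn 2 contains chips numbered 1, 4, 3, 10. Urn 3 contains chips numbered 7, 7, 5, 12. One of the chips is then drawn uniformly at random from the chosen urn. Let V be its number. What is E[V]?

19/4

E[V | urn 1] = (1+3)/2 = 2.
E[V | urn 2] = (1+4+3+10)/4 = 9/2.
E[V | urn 3] = (7+7+5+12)/4 = 31/4.
E[V] = (1/3)·(2) + (1/3)·(9/2) + (1/3)·(31/4) = 19/4.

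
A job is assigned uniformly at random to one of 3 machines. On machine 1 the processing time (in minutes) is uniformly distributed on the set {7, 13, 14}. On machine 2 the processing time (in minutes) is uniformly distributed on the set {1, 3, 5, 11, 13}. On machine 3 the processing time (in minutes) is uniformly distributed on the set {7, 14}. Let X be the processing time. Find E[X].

E[X | machine 1] = (7+13+14)/3 = 34/3.
E[X | machine 2] = (1+3+5+11+13)/5 = 33/5.
E[X | machine 3] = (7+14)/2 = 21/2.
By the law of total expectation,
E[X] = (1/3)·(34/3) + (1/3)·(33/5) + (1/3)·(21/2) = 853/90.

853/90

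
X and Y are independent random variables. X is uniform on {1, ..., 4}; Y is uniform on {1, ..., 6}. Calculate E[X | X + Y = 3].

Outcomes with X + Y = 3: (1,2), (2,1), each with probability 1/24.
E[X | X + Y = 3] = (1 + 2) / 2 = 3/2.

3/2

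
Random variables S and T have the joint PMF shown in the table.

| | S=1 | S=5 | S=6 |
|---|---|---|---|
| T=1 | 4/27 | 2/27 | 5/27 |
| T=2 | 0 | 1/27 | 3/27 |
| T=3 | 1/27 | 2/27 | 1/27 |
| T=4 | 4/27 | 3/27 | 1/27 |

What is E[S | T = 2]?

P(T = 2) = 4/27.
Σ S·P over the event = 5·(1/27) + 6·(3/27) = 23/27.
E[S | T = 2] = (23/27) / (4/27) = 23/4.

23/4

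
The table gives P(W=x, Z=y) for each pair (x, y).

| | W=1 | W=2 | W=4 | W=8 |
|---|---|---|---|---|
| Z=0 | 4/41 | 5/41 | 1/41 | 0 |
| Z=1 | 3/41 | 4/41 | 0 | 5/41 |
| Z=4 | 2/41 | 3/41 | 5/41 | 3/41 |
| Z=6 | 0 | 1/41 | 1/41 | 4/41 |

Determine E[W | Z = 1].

P(Z = 1) = 12/41.
Σ W·P over the event = 1·(3/41) + 2·(4/41) + 8·(5/41) = 51/41.
E[W | Z = 1] = (51/41) / (12/41) = 17/4.

17/4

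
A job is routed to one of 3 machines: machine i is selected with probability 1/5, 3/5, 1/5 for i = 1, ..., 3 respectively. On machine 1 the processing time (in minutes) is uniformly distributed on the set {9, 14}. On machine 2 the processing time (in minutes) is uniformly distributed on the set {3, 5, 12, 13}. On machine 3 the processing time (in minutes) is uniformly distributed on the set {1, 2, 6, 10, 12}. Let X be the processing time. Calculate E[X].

849/100

E[X | machine 1] = (9+14)/2 = 23/2.
E[X | machine 2] = (3+5+12+13)/4 = 33/4.
E[X | machine 3] = (1+2+6+10+12)/5 = 31/5.
By the law of total expectation,
E[X] = (1/5)·(23/2) + (3/5)·(33/4) + (1/5)·(31/5) = 849/100.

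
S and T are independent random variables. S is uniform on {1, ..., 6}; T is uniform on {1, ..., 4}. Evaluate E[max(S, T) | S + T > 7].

16/3

Outcomes with S + T > 7: (4,4), (5,3), (5,4), (6,2), (6,3), (6,4), each with probability 1/24.
E[max(S, T) | S + T > 7] = (4 + 5 + 5 + 6 + 6 + 6) / 6 = 16/3.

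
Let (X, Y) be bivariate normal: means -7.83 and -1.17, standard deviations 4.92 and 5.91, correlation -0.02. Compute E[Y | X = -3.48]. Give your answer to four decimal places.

-1.2745

E[Y | X=x] = μ_Y + ρ(σ_Y/σ_X)(x − μ_X) for jointly normal variables.
E[Y | X=-3.48] = -1.17 + (-0.02)·(5.91/4.92)·(-3.48 − (-7.83)) = -1.17 + (-0.024024)·(4.35) = -1.2745.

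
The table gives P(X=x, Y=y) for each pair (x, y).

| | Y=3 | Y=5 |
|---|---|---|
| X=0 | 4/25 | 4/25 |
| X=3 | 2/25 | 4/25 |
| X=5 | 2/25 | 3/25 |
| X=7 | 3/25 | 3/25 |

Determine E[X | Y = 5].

24/7

P(Y = 5) = 14/25.
Σ X·P over the event = 0·(4/25) + 3·(4/25) + 5·(3/25) + 7·(3/25) = 48/25.
E[X | Y = 5] = (48/25) / (14/25) = 24/7.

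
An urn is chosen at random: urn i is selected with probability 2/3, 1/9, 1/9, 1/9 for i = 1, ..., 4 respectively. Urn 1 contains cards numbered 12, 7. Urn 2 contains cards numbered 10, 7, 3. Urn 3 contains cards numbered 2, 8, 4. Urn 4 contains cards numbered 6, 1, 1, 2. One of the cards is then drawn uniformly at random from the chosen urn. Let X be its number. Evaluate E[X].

E[X | urn 1] = (12+7)/2 = 19/2.
E[X | urn 2] = (10+7+3)/3 = 20/3.
E[X | urn 3] = (2+8+4)/3 = 14/3.
E[X | urn 4] = (6+1+1+2)/4 = 5/2.
E[X] = (2/3)·(19/2) + (1/9)·(20/3) + (1/9)·(14/3) + (1/9)·(5/2) = 425/54.

425/54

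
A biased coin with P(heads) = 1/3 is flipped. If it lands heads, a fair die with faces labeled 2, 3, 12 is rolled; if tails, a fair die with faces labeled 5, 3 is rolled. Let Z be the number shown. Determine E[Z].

E[Z | heads] = (2+3+12)/3 = 17/3.
E[Z | tails] = (5+3)/2 = 4.
E[Z] = (1/3)·(17/3) + (2/3)·(4) = 41/9.

41/9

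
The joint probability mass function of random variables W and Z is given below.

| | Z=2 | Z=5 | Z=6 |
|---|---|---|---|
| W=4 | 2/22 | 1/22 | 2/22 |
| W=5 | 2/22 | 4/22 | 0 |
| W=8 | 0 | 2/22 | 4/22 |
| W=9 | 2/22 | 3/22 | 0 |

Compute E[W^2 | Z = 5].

P(Z = 5) = 5/11.
Σ W^2·P over the event = 16·(1/22) + 25·(4/22) + 64·(2/22) + 81·(3/22) = 487/22.
E[W^2 | Z = 5] = (487/22) / (5/11) = 487/10.

487/10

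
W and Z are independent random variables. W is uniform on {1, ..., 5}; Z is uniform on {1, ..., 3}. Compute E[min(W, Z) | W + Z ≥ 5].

19/9

P(W + Z ≥ 5) = 3/5.
Summing min(W,Z)·P(x,y) over outcomes with W + Z ≥ 5 gives 19/15.
E[min(W, Z) | W + Z ≥ 5] = (19/15) / (3/5) = 19/9.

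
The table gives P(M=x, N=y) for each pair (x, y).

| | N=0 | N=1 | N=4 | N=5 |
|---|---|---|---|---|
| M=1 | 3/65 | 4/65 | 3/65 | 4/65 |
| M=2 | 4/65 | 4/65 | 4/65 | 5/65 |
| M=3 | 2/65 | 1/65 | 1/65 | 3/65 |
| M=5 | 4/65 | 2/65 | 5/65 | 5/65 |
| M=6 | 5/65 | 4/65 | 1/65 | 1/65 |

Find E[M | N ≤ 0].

P(N ≤ 0) = 18/65.
Summing M·P(M=x,N=y) over the conditioning event gives 67/65.
E[M | N ≤ 0] = (67/65) / (18/65) = 67/18.

67/18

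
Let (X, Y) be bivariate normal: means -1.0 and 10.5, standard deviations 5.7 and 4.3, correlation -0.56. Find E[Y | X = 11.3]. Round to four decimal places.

The regression of Y on X has slope ρ·σ_Y/σ_X and passes through (μ_X, μ_Y).
E[Y | X=11.3] = 10.5 + (-0.56)·(4.3/5.7)·(11.3 − (-1.0)) = 10.5 + (-0.422456)·(12.3) = 5.3038.

5.3038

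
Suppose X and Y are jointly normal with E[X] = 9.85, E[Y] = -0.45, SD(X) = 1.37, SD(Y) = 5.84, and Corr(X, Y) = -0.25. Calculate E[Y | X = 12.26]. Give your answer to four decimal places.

-3.0183

E[Y | X=x] = μ_Y + ρ(σ_Y/σ_X)(x − μ_X) for jointly normal variables.
E[Y | X=12.26] = -0.45 + (-0.25)·(5.84/1.37)·(12.26 − (9.85)) = -0.45 + (-1.0657)·(2.41) = -3.0183.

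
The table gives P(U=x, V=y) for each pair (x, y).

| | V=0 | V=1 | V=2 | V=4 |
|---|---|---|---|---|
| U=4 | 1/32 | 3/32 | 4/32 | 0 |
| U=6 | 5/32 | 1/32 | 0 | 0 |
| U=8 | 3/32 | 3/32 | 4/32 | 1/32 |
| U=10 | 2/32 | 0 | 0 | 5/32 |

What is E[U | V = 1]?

6

P(V = 1) = 7/32.
Σ U·P over the event = 4·(3/32) + 6·(1/32) + 8·(3/32) = 21/16.
E[U | V = 1] = (21/16) / (7/32) = 6.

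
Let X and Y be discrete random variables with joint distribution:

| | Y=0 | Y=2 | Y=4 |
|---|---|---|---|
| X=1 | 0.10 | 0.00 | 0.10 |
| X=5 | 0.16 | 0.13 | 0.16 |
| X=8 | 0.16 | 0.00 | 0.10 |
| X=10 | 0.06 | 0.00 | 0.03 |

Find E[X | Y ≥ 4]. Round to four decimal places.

P(Y ≥ 4) = 0.39.
Σ X·P over the event = 1·(0.10) + 5·(0.16) + 8·(0.10) + 10·(0.03) = 2.00.
E[X | Y ≥ 4] = (2.00) / (0.39) = 5.1282.

5.1282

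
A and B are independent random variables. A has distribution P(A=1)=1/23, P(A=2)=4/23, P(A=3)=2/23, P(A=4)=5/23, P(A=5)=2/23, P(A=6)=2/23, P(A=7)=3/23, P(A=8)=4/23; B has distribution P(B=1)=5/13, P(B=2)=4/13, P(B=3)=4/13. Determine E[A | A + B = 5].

P(A + B = 5) = 49/299.
Summing A·P(x,y) over outcomes with A + B = 5 gives 12/23.
E[A | A + B = 5] = (12/23) / (49/299) = 156/49.

156/49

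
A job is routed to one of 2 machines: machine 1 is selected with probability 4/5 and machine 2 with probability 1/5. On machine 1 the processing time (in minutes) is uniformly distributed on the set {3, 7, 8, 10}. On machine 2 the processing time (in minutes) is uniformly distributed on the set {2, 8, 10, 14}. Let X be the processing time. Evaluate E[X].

E[X | machine 1] = (3+7+8+10)/4 = 7.
E[X | machine 2] = (2+8+10+14)/4 = 17/2.
E[X] = (4/5)·(7) + (1/5)·(17/2) = 73/10.

73/10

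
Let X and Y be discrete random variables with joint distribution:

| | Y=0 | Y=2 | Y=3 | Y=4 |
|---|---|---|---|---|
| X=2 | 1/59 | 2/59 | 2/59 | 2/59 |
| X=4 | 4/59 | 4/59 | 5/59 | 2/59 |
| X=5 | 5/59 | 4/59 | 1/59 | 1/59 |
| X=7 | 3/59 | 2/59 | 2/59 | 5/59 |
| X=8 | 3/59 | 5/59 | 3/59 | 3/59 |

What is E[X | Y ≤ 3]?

P(Y ≤ 3) = 46/59.
Summing X·P(X=x,Y=y) over the conditioning event gives 249/59.
E[X | Y ≤ 3] = (249/59) / (46/59) = 249/46.

249/46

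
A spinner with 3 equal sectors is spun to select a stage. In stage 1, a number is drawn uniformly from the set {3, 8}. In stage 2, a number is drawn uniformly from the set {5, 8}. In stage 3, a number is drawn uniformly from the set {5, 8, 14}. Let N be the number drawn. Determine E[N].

7

E[N | stage 1] = (3+8)/2 = 11/2.
E[N | stage 2] = (5+8)/2 = 13/2.
E[N | stage 3] = (5+8+14)/3 = 9.
By the law of total expectation,
E[N] = (1/3)·(11/2) + (1/3)·(13/2) + (1/3)·(9) = 7.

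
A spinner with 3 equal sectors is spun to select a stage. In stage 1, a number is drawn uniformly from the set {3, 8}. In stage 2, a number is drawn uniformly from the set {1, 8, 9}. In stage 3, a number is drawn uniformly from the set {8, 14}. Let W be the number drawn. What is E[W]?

E[W | stage 1] = (3+8)/2 = 11/2.
E[W | stage 2] = (1+8+9)/3 = 6.
E[W | stage 3] = (8+14)/2 = 11.
E[W] = (1/3)·(11/2) + (1/3)·(6) + (1/3)·(11) = 15/2.

15/2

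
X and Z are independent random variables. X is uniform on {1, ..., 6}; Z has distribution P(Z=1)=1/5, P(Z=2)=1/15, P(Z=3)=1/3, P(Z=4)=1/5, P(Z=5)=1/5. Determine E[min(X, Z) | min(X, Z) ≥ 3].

39/11

P(min(X, Z) ≥ 3) = 22/45.
Summing min(X,Z)·P(x,y) over outcomes with min(X, Z) ≥ 3 gives 26/15.
E[min(X, Z) | min(X, Z) ≥ 3] = (26/15) / (22/45) = 39/11.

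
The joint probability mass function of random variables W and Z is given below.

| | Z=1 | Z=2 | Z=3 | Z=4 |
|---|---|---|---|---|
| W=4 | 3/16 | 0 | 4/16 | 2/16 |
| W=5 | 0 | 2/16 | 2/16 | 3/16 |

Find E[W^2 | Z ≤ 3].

212/11

P(Z ≤ 3) = 11/16.
Σ W^2·P over the event = 16·(3/16) + 16·(4/16) + 25·(2/16) + 25·(2/16) = 53/4.
E[W^2 | Z ≤ 3] = (53/4) / (11/16) = 212/11.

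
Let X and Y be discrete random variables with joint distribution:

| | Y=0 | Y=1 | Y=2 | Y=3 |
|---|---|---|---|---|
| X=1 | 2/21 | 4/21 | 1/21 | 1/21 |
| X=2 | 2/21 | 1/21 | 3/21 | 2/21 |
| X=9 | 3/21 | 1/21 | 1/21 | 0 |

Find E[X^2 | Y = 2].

P(Y = 2) = 5/21.
Σ X^2·P over the event = 1·(1/21) + 4·(3/21) + 81·(1/21) = 94/21.
E[X^2 | Y = 2] = (94/21) / (5/21) = 94/5.

94/5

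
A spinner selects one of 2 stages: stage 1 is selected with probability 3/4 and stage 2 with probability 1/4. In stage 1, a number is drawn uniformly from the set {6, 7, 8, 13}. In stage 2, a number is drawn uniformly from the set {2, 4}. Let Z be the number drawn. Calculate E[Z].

E[Z | stage 1] = (6+7+8+13)/4 = 17/2.
E[Z | stage 2] = (2+4)/2 = 3.
E[Z] = (3/4)·(17/2) + (1/4)·(3) = 57/8.

57/8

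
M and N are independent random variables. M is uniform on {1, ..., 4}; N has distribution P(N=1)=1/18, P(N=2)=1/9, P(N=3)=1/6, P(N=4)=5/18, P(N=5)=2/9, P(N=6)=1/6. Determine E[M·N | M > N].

73/10

P(M > N) = 5/36.
Summing MN·P(x,y) over outcomes with M > N gives 73/72.
E[M·N | M > N] = (73/72) / (5/36) = 73/10.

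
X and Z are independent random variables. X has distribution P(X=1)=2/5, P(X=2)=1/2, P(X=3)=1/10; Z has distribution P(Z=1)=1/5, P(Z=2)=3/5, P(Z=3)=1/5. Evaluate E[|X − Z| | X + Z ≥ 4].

P(X + Z ≥ 4) = 29/50.
Summing |X−Z|·P(x,y) over outcomes with X + Z ≥ 4 gives 9/25.
E[|X − Z| | X + Z ≥ 4] = (9/25) / (29/50) = 18/29.

18/29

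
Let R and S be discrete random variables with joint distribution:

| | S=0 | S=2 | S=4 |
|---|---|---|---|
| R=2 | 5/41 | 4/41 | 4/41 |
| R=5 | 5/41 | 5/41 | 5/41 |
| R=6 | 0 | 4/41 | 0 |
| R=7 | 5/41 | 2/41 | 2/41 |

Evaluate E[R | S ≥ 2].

P(S ≥ 2) = 26/41.
Summing R·P(R=x,S=y) over the conditioning event gives 118/41.
E[R | S ≥ 2] = (118/41) / (26/41) = 59/13.

59/13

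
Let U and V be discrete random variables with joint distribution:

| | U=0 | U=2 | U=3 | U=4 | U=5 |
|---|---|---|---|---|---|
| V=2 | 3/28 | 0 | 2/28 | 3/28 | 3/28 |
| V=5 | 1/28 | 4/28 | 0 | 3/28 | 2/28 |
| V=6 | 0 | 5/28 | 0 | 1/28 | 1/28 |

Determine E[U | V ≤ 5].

P(V ≤ 5) = 3/4.
Σ U·P over the event = 0·(3/28) + 0·(1/28) + 2·(4/28) + 3·(2/28) + 4·(3/28) + 4·(3/28) + 5·(3/28) + 5·(2/28) = 9/4.
E[U | V ≤ 5] = (9/4) / (3/4) = 3.

3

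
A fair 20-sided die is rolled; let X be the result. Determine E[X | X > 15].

18

Given X > 15, X is equally likely to be any of {16, 17, 18, 19, 20}.
E[X | X > 15] = (16 + 17 + 18 + 19 + 20) / 5 = 18.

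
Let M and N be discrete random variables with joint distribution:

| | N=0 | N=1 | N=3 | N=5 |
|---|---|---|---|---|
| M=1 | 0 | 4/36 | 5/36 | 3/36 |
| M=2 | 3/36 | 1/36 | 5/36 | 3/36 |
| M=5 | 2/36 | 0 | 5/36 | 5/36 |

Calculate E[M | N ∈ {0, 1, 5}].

P(N ∈ {0, 1, 5}) = 7/12.
Summing M·P(M=x,N=y) over the conditioning event gives 14/9.
E[M | N ∈ {0, 1, 5}] = (14/9) / (7/12) = 8/3.

8/3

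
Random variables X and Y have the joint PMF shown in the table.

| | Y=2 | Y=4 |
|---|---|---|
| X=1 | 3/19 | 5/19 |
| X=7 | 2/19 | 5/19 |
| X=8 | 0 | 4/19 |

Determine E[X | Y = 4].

36/7

P(Y = 4) = 14/19.
Σ X·P over the event = 1·(5/19) + 7·(5/19) + 8·(4/19) = 72/19.
E[X | Y = 4] = (72/19) / (14/19) = 36/7.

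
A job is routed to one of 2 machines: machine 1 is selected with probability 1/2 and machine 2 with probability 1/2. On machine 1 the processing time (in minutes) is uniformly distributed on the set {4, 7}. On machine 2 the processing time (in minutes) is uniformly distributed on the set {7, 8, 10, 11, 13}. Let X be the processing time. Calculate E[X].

153/20

E[X | machine 1] = (4+7)/2 = 11/2.
E[X | machine 2] = (7+8+10+11+13)/5 = 49/5.
By the law of total expectation,
E[X] = (1/2)·(11/2) + (1/2)·(49/5) = 153/20.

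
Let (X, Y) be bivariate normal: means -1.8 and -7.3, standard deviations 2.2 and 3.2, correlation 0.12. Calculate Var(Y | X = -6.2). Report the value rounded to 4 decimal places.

10.0925

Var(Y | X=x) = (1 − ρ²)·σ_Y².
Var(Y | X=-6.2) = (3.2)²·(1 − (0.12)²) = 10.24·0.9856 = 10.0925.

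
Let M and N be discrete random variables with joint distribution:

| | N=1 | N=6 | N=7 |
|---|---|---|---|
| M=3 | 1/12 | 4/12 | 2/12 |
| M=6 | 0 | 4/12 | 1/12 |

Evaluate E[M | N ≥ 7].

P(N ≥ 7) = 1/4.
Summing M·P(M=x,N=y) over the conditioning event gives 1.
E[M | N ≥ 7] = (1) / (1/4) = 4.

4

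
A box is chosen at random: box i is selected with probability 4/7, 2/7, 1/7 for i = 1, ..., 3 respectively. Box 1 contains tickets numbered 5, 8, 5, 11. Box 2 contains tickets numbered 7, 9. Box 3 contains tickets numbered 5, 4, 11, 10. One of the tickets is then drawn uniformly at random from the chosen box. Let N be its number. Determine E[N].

15/2

E[N | box 1] = (5+8+5+11)/4 = 29/4.
E[N | box 2] = (7+9)/2 = 8.
E[N | box 3] = (5+4+11+10)/4 = 15/2.
E[N] = (4/7)·(29/4) + (2/7)·(8) + (1/7)·(15/2) = 15/2.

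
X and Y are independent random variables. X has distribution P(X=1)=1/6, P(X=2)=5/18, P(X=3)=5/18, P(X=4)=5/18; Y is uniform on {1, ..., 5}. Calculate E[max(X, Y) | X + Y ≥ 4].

301/79

P(X + Y ≥ 4) = 79/90.
Summing max(X,Y)·P(x,y) over outcomes with X + Y ≥ 4 gives 301/90.
E[max(X, Y) | X + Y ≥ 4] = (301/90) / (79/90) = 301/79.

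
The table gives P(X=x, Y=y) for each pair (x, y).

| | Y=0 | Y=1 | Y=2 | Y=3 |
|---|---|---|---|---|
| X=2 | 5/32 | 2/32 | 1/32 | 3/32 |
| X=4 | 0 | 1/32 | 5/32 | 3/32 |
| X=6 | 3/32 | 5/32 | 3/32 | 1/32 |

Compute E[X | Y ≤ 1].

P(Y ≤ 1) = 1/2.
Σ X·P over the event = 2·(5/32) + 2·(2/32) + 4·(1/32) + 6·(3/32) + 6·(5/32) = 33/16.
E[X | Y ≤ 1] = (33/16) / (1/2) = 33/8.

33/8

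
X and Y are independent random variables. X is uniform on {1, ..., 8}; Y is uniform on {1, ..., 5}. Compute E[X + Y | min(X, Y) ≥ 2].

P(min(X, Y) ≥ 2) = 7/10.
Summing (X+Y)·P(x,y) over outcomes with min(X, Y) ≥ 2 gives 119/20.
E[X + Y | min(X, Y) ≥ 2] = (119/20) / (7/10) = 17/2.

17/2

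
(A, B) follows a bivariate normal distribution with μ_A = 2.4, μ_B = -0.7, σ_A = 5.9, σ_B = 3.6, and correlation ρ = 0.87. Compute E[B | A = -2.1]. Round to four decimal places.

The regression of B on A has slope ρ·σ_B/σ_A and passes through (μ_A, μ_B).
E[B | A=-2.1] = -0.7 + (0.87)·(3.6/5.9)·(-2.1 − (2.4)) = -0.7 + (0.53085)·(-4.5) = -3.0888.

-3.0888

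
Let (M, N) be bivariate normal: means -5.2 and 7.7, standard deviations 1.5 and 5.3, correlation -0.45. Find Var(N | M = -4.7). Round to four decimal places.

For a bivariate normal, Var(N | M=x) = σ_N²(1 − ρ²).
Var(N | M=-4.7) = (5.3)²·(1 − (-0.45)²) = 28.09·0.7975 = 22.4018.

22.4018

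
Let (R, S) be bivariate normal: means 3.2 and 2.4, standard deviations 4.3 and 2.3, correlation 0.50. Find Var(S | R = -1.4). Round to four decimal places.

The conditional variance in a bivariate normal is σ_S²(1 − ρ²), independent of x.
Var(S | R=-1.4) = (2.3)²·(1 − (0.50)²) = 5.29·0.75 = 3.9675.

3.9675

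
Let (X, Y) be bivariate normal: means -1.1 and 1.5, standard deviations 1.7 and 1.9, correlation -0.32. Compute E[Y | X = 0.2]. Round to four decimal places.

1.0351

E[Y | X=x] = μ_Y + ρ(σ_Y/σ_X)(x − μ_X) for jointly normal variables.
E[Y | X=0.2] = 1.5 + (-0.32)·(1.9/1.7)·(0.2 − (-1.1)) = 1.5 + (-0.35765)·(1.3) = 1.0351.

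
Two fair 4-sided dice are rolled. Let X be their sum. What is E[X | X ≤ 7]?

P(X ≤ 7) = 15/16.
Σ over the event: 2·1/16 + 3·1/8 + 4·3/16 + 5·1/4 + 6·3/16 + 7·1/8 = 9/2.
E[X | X ≤ 7] = (9/2) / (15/16) = 24/5.

24/5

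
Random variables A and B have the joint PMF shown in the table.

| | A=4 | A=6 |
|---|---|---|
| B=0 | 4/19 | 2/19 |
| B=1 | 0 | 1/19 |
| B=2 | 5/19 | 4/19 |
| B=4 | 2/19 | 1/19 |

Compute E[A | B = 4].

P(B = 4) = 3/19.
Summing A·P(A=x,B=y) over the conditioning event gives 14/19.
E[A | B = 4] = (14/19) / (3/19) = 14/3.

14/3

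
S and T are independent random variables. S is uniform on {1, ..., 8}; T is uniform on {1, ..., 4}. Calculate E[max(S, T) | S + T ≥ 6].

127/22

P(S + T ≥ 6) = 11/16.
Summing max(S,T)·P(x,y) over outcomes with S + T ≥ 6 gives 127/32.
E[max(S, T) | S + T ≥ 6] = (127/32) / (11/16) = 127/22.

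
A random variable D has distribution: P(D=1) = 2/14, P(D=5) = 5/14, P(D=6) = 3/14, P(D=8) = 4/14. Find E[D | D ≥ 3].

P(D ≥ 3) = 6/7.
Σ over the event: 5·5/14 + 6·3/14 + 8·2/7 = 75/14.
E[D | D ≥ 3] = (75/14) / (6/7) = 25/4.

25/4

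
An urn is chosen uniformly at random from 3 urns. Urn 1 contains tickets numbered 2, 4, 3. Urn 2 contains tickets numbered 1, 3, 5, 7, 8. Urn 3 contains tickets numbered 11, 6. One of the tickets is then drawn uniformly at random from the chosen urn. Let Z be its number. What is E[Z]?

E[Z | urn 1] = (2+4+3)/3 = 3.
E[Z | urn 2] = (1+3+5+7+8)/5 = 24/5.
E[Z | urn 3] = (11+6)/2 = 17/2.
E[Z] = (1/3)·(3) + (1/3)·(24/5) + (1/3)·(17/2) = 163/30.

163/30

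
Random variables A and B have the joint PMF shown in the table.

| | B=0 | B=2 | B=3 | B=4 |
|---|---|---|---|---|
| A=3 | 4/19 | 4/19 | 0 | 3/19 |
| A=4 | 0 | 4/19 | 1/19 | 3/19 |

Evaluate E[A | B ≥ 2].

53/15

P(B ≥ 2) = 15/19.
Σ A·P over the event = 3·(4/19) + 3·(3/19) + 4·(4/19) + 4·(1/19) + 4·(3/19) = 53/19.
E[A | B ≥ 2] = (53/19) / (15/19) = 53/15.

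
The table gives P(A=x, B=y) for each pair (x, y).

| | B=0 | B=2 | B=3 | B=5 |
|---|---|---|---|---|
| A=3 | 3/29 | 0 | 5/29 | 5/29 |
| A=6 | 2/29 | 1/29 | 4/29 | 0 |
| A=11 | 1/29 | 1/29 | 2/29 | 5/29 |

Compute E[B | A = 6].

2

P(A = 6) = 7/29.
Σ B·P over the event = 0·(2/29) + 2·(1/29) + 3·(4/29) = 14/29.
E[B | A = 6] = (14/29) / (7/29) = 2.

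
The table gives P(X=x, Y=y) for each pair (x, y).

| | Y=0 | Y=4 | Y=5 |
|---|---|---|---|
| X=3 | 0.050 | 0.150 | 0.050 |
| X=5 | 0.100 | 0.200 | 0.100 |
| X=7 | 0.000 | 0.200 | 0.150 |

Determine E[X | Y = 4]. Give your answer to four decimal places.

P(Y = 4) = 0.550.
Summing X·P(X=x,Y=y) over the conditioning event gives 2.850.
E[X | Y = 4] = (2.850) / (0.550) = 5.1818.

5.1818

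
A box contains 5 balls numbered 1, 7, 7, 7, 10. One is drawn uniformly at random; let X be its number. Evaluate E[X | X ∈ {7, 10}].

31/4

P(X ∈ {7, 10}) = 4/5.
Σ over the event: 7·3/5 + 10·1/5 = 31/5.
E[X | X ∈ {7, 10}] = (31/5) / (4/5) = 31/4.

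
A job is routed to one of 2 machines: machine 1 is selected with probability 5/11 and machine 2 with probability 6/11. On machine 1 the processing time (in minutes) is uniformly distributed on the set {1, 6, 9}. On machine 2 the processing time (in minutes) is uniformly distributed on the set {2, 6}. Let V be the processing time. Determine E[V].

E[V | machine 1] = (1+6+9)/3 = 16/3.
E[V | machine 2] = (2+6)/2 = 4.
By the law of total expectation,
E[V] = (5/11)·(16/3) + (6/11)·(4) = 152/33.

152/33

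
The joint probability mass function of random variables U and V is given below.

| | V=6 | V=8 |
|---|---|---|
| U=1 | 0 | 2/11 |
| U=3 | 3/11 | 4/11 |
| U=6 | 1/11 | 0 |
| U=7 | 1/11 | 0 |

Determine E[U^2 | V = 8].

P(V = 8) = 6/11.
Σ U^2·P over the event = 1·(2/11) + 9·(4/11) = 38/11.
E[U^2 | V = 8] = (38/11) / (6/11) = 19/3.

19/3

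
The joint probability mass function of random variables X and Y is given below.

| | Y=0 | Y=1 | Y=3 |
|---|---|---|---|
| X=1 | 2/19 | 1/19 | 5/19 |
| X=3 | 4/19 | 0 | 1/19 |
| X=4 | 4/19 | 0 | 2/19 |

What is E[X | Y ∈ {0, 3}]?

23/9

P(Y ∈ {0, 3}) = 18/19.
Σ X·P over the event = 1·(2/19) + 1·(5/19) + 3·(4/19) + 3·(1/19) + 4·(4/19) + 4·(2/19) = 46/19.
E[X | Y ∈ {0, 3}] = (46/19) / (18/19) = 23/9.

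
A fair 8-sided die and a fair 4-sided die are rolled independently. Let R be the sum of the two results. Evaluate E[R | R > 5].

P(R > 5) = 11/16.
Σ over the event: 6·1/8 + 7·1/8 + 8·1/8 + 9·1/8 + 10·3/32 + 11·1/16 + 12·1/32 = 23/4.
E[R | R > 5] = (23/4) / (11/16) = 92/11.

92/11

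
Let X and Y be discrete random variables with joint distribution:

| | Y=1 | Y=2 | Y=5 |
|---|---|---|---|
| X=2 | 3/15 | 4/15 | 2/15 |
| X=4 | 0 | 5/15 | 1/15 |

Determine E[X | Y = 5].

8/3

P(Y = 5) = 1/5.
Σ X·P over the event = 2·(2/15) + 4·(1/15) = 8/15.
E[X | Y = 5] = (8/15) / (1/5) = 8/3.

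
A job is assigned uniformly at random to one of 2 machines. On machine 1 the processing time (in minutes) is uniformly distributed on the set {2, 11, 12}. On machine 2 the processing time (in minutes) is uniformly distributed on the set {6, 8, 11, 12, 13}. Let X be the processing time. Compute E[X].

55/6

E[X | machine 1] = (2+11+12)/3 = 25/3.
E[X | machine 2] = (6+8+11+12+13)/5 = 10.
By the law of total expectation,
E[X] = (1/2)·(25/3) + (1/2)·(10) = 55/6.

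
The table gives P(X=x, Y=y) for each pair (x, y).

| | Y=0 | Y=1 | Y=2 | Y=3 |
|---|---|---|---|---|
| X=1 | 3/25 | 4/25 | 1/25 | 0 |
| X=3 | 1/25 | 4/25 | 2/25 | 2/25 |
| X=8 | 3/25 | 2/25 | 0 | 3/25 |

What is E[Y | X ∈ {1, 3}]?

20/17

P(X ∈ {1, 3}) = 17/25.
Σ Y·P over the event = 0·(3/25) + 1·(4/25) + 2·(1/25) + 0·(1/25) + 1·(4/25) + 2·(2/25) + 3·(2/25) = 4/5.
E[Y | X ∈ {1, 3}] = (4/5) / (17/25) = 20/17.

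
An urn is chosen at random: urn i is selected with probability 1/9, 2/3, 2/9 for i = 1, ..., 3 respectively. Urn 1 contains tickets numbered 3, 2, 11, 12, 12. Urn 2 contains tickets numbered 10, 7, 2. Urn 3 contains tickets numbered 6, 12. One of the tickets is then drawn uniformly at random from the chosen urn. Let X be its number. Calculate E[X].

64/9

E[X | urn 1] = (3+2+11+12+12)/5 = 8.
E[X | urn 2] = (10+7+2)/3 = 19/3.
E[X | urn 3] = (6+12)/2 = 9.
By the law of total expectation,
E[X] = (1/9)·(8) + (2/3)·(19/3) + (2/9)·(9) = 64/9.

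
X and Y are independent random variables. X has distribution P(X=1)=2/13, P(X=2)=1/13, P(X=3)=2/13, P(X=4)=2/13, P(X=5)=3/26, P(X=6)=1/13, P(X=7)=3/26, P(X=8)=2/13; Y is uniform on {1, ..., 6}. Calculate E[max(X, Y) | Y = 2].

P(Y = 2) = 1/6.
Summing max(X,Y)·P(x,y) over outcomes with Y = 2 gives 10/13.
E[max(X, Y) | Y = 2] = (10/13) / (1/6) = 60/13.

60/13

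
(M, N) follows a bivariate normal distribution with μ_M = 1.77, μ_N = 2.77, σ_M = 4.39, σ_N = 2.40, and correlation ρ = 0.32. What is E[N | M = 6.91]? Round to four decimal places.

3.6692

The regression of N on M has slope ρ·σ_N/σ_M and passes through (μ_M, μ_N).
E[N | M=6.91] = 2.77 + (0.32)·(2.40/4.39)·(6.91 − (1.77)) = 2.77 + (0.17494)·(5.14) = 3.6692.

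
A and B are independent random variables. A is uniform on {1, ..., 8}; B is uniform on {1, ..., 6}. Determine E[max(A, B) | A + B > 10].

71/10

Outcomes with A + B > 10: (5,6), (6,5), (6,6), (7,4), (7,5), (7,6), (8,3), (8,4), (8,5), (8,6), each with probability 1/48.
E[max(A, B) | A + B > 10] = (6 + 6 + 6 + 7 + 7 + 7 + 8 + 8 + 8 + 8) / 10 = 71/10.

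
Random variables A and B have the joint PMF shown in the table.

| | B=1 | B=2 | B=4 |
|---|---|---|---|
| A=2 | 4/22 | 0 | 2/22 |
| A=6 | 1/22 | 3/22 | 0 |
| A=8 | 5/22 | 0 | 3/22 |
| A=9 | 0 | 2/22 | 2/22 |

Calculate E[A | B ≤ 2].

6

P(B ≤ 2) = 15/22.
Summing A·P(A=x,B=y) over the conditioning event gives 45/11.
E[A | B ≤ 2] = (45/11) / (15/22) = 6.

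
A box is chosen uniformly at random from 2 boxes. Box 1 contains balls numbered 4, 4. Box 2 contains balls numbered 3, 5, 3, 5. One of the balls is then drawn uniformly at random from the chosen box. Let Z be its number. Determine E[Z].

4

E[Z | box 1] = (4+4)/2 = 4.
E[Z | box 2] = (3+5+3+5)/4 = 4.
By the law of total expectation,
E[Z] = (1/2)·(4) + (1/2)·(4) = 4.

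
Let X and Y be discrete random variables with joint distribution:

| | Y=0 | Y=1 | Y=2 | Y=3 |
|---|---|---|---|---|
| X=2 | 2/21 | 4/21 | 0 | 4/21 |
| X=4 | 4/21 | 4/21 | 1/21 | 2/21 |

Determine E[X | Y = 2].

P(Y = 2) = 1/21.
Σ X·P over the event = 4·(1/21) = 4/21.
E[X | Y = 2] = (4/21) / (1/21) = 4.

4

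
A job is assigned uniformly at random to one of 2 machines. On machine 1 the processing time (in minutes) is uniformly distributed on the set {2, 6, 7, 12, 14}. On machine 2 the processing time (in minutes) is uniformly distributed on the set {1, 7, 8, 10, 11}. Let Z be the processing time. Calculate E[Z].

E[Z | machine 1] = (2+6+7+12+14)/5 = 41/5.
E[Z | machine 2] = (1+7+8+10+11)/5 = 37/5.
By the law of total expectation,
E[Z] = (1/2)·(41/5) + (1/2)·(37/5) = 39/5.

39/5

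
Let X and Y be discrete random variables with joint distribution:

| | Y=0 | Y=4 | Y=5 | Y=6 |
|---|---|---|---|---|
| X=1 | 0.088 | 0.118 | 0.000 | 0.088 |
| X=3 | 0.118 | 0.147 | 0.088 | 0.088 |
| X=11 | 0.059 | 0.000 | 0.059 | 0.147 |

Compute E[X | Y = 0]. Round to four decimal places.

P(Y = 0) = 0.265.
Σ X·P over the event = 1·(0.088) + 3·(0.118) + 11·(0.059) = 1.091.
E[X | Y = 0] = (1.091) / (0.265) = 4.1170.

4.1170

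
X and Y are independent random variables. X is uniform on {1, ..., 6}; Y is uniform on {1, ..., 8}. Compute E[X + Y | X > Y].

P(X > Y) = 5/16.
Summing (X+Y)·P(x,y) over outcomes with X > Y gives 35/16.
E[X + Y | X > Y] = (35/16) / (5/16) = 7.

7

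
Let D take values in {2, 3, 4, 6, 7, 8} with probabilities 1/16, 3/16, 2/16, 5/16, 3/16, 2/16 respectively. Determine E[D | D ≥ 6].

P(D ≥ 6) = 5/8.
Σ over the event: 6·5/16 + 7·3/16 + 8·1/8 = 67/16.
E[D | D ≥ 6] = (67/16) / (5/8) = 67/10.

67/10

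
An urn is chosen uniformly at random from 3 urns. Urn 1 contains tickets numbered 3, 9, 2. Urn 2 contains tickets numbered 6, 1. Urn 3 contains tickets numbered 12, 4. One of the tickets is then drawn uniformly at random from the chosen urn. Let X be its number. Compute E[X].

E[X | urn 1] = (3+9+2)/3 = 14/3.
E[X | urn 2] = (6+1)/2 = 7/2.
E[X | urn 3] = (12+4)/2 = 8.
By the law of total expectation,
E[X] = (1/3)·(14/3) + (1/3)·(7/2) + (1/3)·(8) = 97/18.

97/18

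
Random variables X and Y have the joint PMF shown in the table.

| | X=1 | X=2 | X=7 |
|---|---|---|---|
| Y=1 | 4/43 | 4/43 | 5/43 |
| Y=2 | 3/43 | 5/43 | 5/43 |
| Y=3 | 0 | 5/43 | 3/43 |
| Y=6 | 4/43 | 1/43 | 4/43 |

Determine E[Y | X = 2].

P(X = 2) = 15/43.
Σ Y·P over the event = 1·(4/43) + 2·(5/43) + 3·(5/43) + 6·(1/43) = 35/43.
E[Y | X = 2] = (35/43) / (15/43) = 7/3.

7/3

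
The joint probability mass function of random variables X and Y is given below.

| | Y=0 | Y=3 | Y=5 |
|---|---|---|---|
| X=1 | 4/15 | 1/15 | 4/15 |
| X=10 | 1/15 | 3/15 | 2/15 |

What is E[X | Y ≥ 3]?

11/2

P(Y ≥ 3) = 2/3.
Σ X·P over the event = 1·(1/15) + 1·(4/15) + 10·(3/15) + 10·(2/15) = 11/3.
E[X | Y ≥ 3] = (11/3) / (2/3) = 11/2.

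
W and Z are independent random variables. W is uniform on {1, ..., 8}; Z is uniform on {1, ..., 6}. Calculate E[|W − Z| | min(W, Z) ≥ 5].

P(min(W, Z) ≥ 5) = 1/6.
Summing |W−Z|·P(x,y) over outcomes with min(W, Z) ≥ 5 gives 5/24.
E[|W − Z| | min(W, Z) ≥ 5] = (5/24) / (1/6) = 5/4.

5/4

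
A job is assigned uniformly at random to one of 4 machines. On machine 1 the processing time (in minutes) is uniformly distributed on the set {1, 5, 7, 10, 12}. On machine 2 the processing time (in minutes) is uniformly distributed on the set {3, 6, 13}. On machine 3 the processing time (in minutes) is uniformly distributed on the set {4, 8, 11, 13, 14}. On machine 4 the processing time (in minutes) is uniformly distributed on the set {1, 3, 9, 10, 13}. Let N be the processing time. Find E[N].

473/60

E[N | machine 1] = (1+5+7+10+12)/5 = 7.
E[N | machine 2] = (3+6+13)/3 = 22/3.
E[N | machine 3] = (4+8+11+13+14)/5 = 10.
E[N | machine 4] = (1+3+9+10+13)/5 = 36/5.
E[N] = (1/4)·(7) + (1/4)·(22/3) + (1/4)·(10) + (1/4)·(36/5) = 473/60.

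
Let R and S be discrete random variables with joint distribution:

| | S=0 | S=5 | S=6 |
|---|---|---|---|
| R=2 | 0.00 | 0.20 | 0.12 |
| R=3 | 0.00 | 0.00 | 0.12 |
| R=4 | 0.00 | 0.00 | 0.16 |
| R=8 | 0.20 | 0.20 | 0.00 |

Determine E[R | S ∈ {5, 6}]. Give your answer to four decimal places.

P(S ∈ {5, 6}) = 0.80.
Σ R·P over the event = 2·(0.20) + 2·(0.12) + 3·(0.12) + 4·(0.16) + 8·(0.20) = 3.24.
E[R | S ∈ {5, 6}] = (3.24) / (0.80) = 4.0500.

4.0500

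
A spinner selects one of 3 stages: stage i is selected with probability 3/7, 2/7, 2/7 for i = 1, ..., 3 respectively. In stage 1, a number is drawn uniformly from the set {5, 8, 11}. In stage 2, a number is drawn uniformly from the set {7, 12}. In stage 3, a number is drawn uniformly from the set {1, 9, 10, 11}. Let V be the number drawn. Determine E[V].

E[V | stage 1] = (5+8+11)/3 = 8.
E[V | stage 2] = (7+12)/2 = 19/2.
E[V | stage 3] = (1+9+10+11)/4 = 31/4.
E[V] = (3/7)·(8) + (2/7)·(19/2) + (2/7)·(31/4) = 117/14.

117/14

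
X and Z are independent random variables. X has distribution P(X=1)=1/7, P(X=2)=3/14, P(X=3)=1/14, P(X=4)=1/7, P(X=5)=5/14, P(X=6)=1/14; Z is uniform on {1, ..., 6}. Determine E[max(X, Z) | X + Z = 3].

P(X + Z = 3) = 5/84.
Summing max(X,Z)·P(x,y) over outcomes with X + Z = 3 gives 5/42.
E[max(X, Z) | X + Z = 3] = (5/42) / (5/84) = 2.

2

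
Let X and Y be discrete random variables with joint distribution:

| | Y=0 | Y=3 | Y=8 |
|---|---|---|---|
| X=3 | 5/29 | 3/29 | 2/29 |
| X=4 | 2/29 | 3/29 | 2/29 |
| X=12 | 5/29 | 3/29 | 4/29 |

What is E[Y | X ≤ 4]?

50/17

P(X ≤ 4) = 17/29.
Σ Y·P over the event = 0·(5/29) + 3·(3/29) + 8·(2/29) + 0·(2/29) + 3·(3/29) + 8·(2/29) = 50/29.
E[Y | X ≤ 4] = (50/29) / (17/29) = 50/17.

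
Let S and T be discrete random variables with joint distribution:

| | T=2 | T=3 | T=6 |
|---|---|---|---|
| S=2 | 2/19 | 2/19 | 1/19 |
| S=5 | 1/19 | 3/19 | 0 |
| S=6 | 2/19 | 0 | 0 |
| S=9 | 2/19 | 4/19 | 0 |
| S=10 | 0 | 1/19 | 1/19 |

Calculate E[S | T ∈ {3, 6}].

77/12

P(T ∈ {3, 6}) = 12/19.
Σ S·P over the event = 2·(2/19) + 2·(1/19) + 5·(3/19) + 9·(4/19) + 10·(1/19) + 10·(1/19) = 77/19.
E[S | T ∈ {3, 6}] = (77/19) / (12/19) = 77/12.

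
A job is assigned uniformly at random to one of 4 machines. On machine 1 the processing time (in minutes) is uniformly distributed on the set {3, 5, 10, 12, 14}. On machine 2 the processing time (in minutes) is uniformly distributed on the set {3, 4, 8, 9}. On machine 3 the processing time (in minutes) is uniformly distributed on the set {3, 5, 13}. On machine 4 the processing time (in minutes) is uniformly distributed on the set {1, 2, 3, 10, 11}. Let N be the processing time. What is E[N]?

E[N | machine 1] = (3+5+10+12+14)/5 = 44/5.
E[N | machine 2] = (3+4+8+9)/4 = 6.
E[N | machine 3] = (3+5+13)/3 = 7.
E[N | machine 4] = (1+2+3+10+11)/5 = 27/5.
E[N] = (1/4)·(44/5) + (1/4)·(6) + (1/4)·(7) + (1/4)·(27/5) = 34/5.

34/5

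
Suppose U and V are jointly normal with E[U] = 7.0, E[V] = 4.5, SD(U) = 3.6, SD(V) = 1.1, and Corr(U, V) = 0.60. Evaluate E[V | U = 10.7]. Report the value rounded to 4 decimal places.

The regression of V on U has slope ρ·σ_V/σ_U and passes through (μ_U, μ_V).
E[V | U=10.7] = 4.5 + (0.60)·(1.1/3.6)·(10.7 − (7.0)) = 4.5 + (0.18333)·(3.7) = 5.1783.

5.1783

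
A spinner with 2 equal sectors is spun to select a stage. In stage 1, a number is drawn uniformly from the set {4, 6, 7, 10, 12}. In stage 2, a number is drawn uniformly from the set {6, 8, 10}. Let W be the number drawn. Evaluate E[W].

E[W | stage 1] = (4+6+7+10+12)/5 = 39/5.
E[W | stage 2] = (6+8+10)/3 = 8.
By the law of total expectation,
E[W] = (1/2)·(39/5) + (1/2)·(8) = 79/10.

79/10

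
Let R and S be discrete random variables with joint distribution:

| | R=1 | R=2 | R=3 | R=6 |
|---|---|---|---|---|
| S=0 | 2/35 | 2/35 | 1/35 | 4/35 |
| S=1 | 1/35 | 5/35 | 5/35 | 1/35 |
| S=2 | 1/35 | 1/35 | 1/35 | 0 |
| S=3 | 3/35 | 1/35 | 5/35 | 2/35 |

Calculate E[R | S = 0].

11/3

P(S = 0) = 9/35.
Σ R·P over the event = 1·(2/35) + 2·(2/35) + 3·(1/35) + 6·(4/35) = 33/35.
E[R | S = 0] = (33/35) / (9/35) = 11/3.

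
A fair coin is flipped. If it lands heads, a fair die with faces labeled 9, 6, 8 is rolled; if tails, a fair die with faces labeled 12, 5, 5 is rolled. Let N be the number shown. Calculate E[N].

15/2

E[N | heads] = (9+6+8)/3 = 23/3.
E[N | tails] = (12+5+5)/3 = 22/3.
By the law of total expectation,
E[N] = (1/2)·(23/3) + (1/2)·(22/3) = 15/2.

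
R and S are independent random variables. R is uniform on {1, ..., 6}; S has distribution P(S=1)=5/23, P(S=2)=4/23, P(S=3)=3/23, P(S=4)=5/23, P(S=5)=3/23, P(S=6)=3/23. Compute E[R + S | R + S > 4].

P(R + S > 4) = 56/69.
Summing (R+S)·P(x,y) over outcomes with R + S > 4 gives 424/69.
E[R + S | R + S > 4] = (424/69) / (56/69) = 53/7.

53/7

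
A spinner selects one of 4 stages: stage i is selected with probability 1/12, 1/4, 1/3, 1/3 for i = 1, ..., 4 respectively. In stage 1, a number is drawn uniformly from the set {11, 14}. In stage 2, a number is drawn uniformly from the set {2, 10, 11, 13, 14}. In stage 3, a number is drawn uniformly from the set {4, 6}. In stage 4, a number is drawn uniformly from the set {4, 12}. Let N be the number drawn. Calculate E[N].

E[N | stage 1] = (11+14)/2 = 25/2.
E[N | stage 2] = (2+10+11+13+14)/5 = 10.
E[N | stage 3] = (4+6)/2 = 5.
E[N | stage 4] = (4+12)/2 = 8.
By the law of total expectation,
E[N] = (1/12)·(25/2) + (1/4)·(10) + (1/3)·(5) + (1/3)·(8) = 63/8.

63/8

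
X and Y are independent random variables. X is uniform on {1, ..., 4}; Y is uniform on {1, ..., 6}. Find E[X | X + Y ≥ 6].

20/7

P(X + Y ≥ 6) = 7/12.
Summing X·P(x,y) over outcomes with X + Y ≥ 6 gives 5/3.
E[X | X + Y ≥ 6] = (5/3) / (7/12) = 20/7.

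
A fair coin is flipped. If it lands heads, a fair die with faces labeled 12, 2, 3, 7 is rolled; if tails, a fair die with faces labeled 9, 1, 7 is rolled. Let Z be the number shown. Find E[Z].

35/6

E[Z | heads] = (12+2+3+7)/4 = 6.
E[Z | tails] = (9+1+7)/3 = 17/3.
E[Z] = (1/2)·(6) + (1/2)·(17/3) = 35/6.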